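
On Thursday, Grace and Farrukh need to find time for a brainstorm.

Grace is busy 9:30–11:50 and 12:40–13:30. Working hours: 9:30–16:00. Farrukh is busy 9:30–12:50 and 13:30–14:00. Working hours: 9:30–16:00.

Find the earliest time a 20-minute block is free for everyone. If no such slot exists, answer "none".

14:00

Grace free within 09:30–16:00: 11:50–12:40, 13:30–16:00.
Farrukh free within 09:30–16:00: 12:50–13:30, 14:00–16:00.
Grace ∩ Farrukh: 14:00–16:00.
Windows ≥ 20 min: 14:00–16:00.
Earliest such window starts at 14:00.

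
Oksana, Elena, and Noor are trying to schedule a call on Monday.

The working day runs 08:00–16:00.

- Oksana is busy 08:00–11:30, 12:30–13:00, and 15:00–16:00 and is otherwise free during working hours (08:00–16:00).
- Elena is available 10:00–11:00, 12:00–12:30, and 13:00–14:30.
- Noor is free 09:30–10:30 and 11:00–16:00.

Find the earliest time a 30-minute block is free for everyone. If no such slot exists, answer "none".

Oksana free within 08:00–16:00: 11:30–12:30, 13:00–15:00.
Oksana ∩ Elena: 12:00–12:30, 13:00–14:30.
Oksana ∩ Elena ∩ Noor: 12:00–12:30, 13:00–14:30.
Windows ≥ 30 min: 12:00–12:30, 13:00–14:30.
Earliest such window starts at 12:00.

12:00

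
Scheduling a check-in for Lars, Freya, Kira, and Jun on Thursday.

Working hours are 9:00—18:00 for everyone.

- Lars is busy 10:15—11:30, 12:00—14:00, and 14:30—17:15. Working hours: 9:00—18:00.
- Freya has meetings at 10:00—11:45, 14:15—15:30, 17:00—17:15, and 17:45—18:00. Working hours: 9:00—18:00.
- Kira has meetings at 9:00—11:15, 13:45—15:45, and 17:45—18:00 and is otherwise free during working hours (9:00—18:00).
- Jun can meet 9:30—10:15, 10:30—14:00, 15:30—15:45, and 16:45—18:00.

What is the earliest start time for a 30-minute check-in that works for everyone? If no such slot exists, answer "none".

17:15

Lars free within 09:00–18:00: 09:00–10:15, 11:30–12:00, 14:00–14:30, 17:15–18:00.
Freya free within 09:00–18:00: 09:00–10:00, 11:45–14:15, 15:30–17:00, 17:15–17:45.
Kira free within 09:00–18:00: 11:15–13:45, 15:45–17:45.
Lars ∩ Freya: 09:00–10:00, 11:45–12:00, 14:00–14:15, 17:15–17:45.
Lars ∩ Freya ∩ Kira: 11:45–12:00, 17:15–17:45.
Lars ∩ Freya ∩ Kira ∩ Jun: 11:45–12:00, 17:15–17:45.
Windows ≥ 30 min: 17:15–17:45.
Earliest such window starts at 17:15.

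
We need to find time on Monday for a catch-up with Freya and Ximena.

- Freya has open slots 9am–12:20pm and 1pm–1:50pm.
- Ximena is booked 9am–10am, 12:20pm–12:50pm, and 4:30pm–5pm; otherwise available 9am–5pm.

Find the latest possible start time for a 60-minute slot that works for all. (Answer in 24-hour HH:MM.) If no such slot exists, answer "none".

11:20

Ximena free within 09:00–17:00: 10:00–12:20, 12:50–16:30.
Freya ∩ Ximena: 10:00–12:20, 13:00–13:50.
Windows ≥ 60 min: 10:00–12:20.
Latest start in the last window 10:00–12:20 is 12:20 − 60 min = 11:20.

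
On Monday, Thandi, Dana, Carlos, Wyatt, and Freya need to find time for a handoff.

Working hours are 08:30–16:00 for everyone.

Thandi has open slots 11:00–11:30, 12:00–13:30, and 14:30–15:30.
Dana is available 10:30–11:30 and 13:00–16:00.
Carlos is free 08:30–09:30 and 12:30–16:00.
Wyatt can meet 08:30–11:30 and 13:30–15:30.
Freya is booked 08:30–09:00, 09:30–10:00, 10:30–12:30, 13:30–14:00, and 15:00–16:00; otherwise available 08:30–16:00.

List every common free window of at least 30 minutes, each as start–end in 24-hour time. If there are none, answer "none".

14:30–15:00

Freya free within 08:30–16:00: 09:00–09:30, 10:00–10:30, 12:30–13:30, 14:00–15:00.
Thandi ∩ Dana: 11:00–11:30, 13:00–13:30, 14:30–15:30.
Thandi ∩ Dana ∩ Carlos: 13:00–13:30, 14:30–15:30.
Thandi ∩ Dana ∩ Carlos ∩ Wyatt: 14:30–15:30.
Thandi ∩ Dana ∩ Carlos ∩ Wyatt ∩ Freya: 14:30–15:00.
Windows ≥ 30 min: 14:30–15:00.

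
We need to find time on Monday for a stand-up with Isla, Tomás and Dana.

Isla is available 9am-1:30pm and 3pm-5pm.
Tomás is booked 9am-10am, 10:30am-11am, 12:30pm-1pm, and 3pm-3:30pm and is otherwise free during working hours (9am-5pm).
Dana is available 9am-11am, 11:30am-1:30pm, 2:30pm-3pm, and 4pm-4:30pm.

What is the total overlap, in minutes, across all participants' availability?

150 minutes

Tomás free within 09:00–17:00: 10:00–10:30, 11:00–12:30, 13:00–15:00, 15:30–17:00.
Isla ∩ Tomás: 10:00–10:30, 11:00–12:30, 13:00–13:30, 15:30–17:00.
Isla ∩ Tomás ∩ Dana: 10:00–10:30, 11:30–12:30, 13:00–13:30, 16:00–16:30.
Total common minutes: 30 + 60 + 30 + 30 = 150.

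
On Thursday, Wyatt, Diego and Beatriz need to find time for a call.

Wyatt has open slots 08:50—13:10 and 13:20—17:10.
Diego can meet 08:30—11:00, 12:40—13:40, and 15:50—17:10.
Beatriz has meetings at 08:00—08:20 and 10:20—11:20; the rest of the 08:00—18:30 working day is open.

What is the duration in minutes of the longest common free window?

Beatriz free within 08:00–18:30: 08:20–10:20, 11:20–18:30.
Wyatt ∩ Diego: 08:50–11:00, 12:40–13:10, 13:20–13:40, 15:50–17:10.
Wyatt ∩ Diego ∩ Beatriz: 08:50–10:20, 12:40–13:10, 13:20–13:40, 15:50–17:10.
Common window lengths: 90, 30, 20, 80 min; longest is 90.

90 minutes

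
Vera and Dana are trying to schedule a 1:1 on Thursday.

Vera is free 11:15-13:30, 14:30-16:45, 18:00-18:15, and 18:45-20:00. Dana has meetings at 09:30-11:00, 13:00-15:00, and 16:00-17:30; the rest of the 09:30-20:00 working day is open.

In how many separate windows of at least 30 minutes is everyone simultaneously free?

3

Dana free within 09:30–20:00: 11:00–13:00, 15:00–16:00, 17:30–20:00.
Vera ∩ Dana: 11:15–13:00, 15:00–16:00, 18:00–18:15, 18:45–20:00.
Windows ≥ 30 min: 11:15–13:00, 15:00–16:00, 18:45–20:00.
That's 3 windows.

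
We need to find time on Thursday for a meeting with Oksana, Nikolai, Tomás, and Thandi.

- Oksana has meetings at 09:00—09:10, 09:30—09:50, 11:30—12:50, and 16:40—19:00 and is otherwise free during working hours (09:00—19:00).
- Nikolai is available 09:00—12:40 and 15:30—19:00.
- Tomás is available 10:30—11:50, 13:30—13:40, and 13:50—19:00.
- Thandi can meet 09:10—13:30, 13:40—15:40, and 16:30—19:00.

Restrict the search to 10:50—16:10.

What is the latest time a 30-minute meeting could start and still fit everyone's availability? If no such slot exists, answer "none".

Oksana free within 09:00–19:00: 09:10–09:30, 09:50–11:30, 12:50–16:40.
Oksana ∩ Nikolai: 09:10–09:30, 09:50–11:30, 15:30–16:40.
Oksana ∩ Nikolai ∩ Tomás: 10:30–11:30, 15:30–16:40.
Oksana ∩ Nikolai ∩ Tomás ∩ Thandi: 10:30–11:30, 15:30–15:40, 16:30–16:40.
Restricted to 10:50–16:10: 10:50–11:30, 15:30–15:40.
Windows ≥ 30 min: 10:50–11:30.
Latest start in the last window 10:50–11:30 is 11:30 − 30 min = 11:00.

11:00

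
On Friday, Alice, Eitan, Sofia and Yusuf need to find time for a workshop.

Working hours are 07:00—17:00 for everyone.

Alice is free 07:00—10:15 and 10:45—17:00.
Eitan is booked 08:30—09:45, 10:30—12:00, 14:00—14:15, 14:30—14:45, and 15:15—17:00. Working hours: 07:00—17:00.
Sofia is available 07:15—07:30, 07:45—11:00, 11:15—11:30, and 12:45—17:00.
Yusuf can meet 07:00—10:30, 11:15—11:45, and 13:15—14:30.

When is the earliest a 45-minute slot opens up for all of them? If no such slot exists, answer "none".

Eitan free within 07:00–17:00: 07:00–08:30, 09:45–10:30, 12:00–14:00, 14:15–14:30, 14:45–15:15.
Alice ∩ Eitan: 07:00–08:30, 09:45–10:15, 12:00–14:00, 14:15–14:30, 14:45–15:15.
Alice ∩ Eitan ∩ Sofia: 07:15–07:30, 07:45–08:30, 09:45–10:15, 12:45–14:00, 14:15–14:30, 14:45–15:15.
Alice ∩ Eitan ∩ Sofia ∩ Yusuf: 07:15–07:30, 07:45–08:30, 09:45–10:15, 13:15–14:00, 14:15–14:30.
Windows ≥ 45 min: 07:45–08:30, 13:15–14:00.
Earliest such window starts at 07:45.

07:45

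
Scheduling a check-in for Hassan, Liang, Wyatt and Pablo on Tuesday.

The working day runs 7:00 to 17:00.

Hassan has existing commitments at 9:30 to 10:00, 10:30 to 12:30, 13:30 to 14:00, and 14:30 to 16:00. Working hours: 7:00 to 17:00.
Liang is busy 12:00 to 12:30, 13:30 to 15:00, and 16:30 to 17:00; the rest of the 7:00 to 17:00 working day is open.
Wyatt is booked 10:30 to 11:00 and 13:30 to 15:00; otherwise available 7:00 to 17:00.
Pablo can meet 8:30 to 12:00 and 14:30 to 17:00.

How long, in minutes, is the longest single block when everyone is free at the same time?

60 minutes

Hassan free within 07:00–17:00: 07:00–09:30, 10:00–10:30, 12:30–13:30, 14:00–14:30, 16:00–17:00.
Liang free within 07:00–17:00: 07:00–12:00, 12:30–13:30, 15:00–16:30.
Wyatt free within 07:00–17:00: 07:00–10:30, 11:00–13:30, 15:00–17:00.
Hassan ∩ Liang: 07:00–09:30, 10:00–10:30, 12:30–13:30, 16:00–16:30.
Hassan ∩ Liang ∩ Wyatt: 07:00–09:30, 10:00–10:30, 12:30–13:30, 16:00–16:30.
Hassan ∩ Liang ∩ Wyatt ∩ Pablo: 08:30–09:30, 10:00–10:30, 16:00–16:30.
Common window lengths: 60, 30, 30 min; longest is 60.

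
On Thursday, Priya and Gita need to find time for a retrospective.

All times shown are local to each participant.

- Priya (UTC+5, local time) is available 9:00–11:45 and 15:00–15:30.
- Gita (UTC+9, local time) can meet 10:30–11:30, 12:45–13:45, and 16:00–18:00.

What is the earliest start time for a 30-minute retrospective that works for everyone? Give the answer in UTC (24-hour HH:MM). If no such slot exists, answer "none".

Priya → UTC: 04:00–06:45, 10:00–10:30.
Gita → UTC: 01:30–02:30, 03:45–04:45, 07:00–09:00.
Priya ∩ Gita: 04:00–04:45.
Windows ≥ 30 min: 04:00–04:45.
Earliest such window starts at 04:00.

04:00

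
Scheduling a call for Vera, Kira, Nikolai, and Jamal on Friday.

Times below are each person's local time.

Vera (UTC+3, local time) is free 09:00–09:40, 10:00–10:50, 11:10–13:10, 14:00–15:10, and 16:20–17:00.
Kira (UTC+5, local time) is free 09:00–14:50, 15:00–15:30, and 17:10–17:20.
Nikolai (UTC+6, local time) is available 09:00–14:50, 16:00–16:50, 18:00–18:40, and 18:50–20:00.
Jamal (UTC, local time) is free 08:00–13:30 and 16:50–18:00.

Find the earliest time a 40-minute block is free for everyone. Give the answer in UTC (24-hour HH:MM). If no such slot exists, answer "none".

08:10

Vera → UTC: 06:00–06:40, 07:00–07:50, 08:10–10:10, 11:00–12:10, 13:20–14:00.
Kira → UTC: 04:00–09:50, 10:00–10:30, 12:10–12:20.
Nikolai → UTC: 03:00–08:50, 10:00–10:50, 12:00–12:40, 12:50–14:00.
Jamal → UTC: 08:00–13:30, 16:50–18:00.
Vera ∩ Kira: 06:00–06:40, 07:00–07:50, 08:10–09:50, 10:00–10:10.
Vera ∩ Kira ∩ Nikolai: 06:00–06:40, 07:00–07:50, 08:10–08:50, 10:00–10:10.
Vera ∩ Kira ∩ Nikolai ∩ Jamal: 08:10–08:50, 10:00–10:10.
Windows ≥ 40 min: 08:10–08:50.
Earliest such window starts at 08:10.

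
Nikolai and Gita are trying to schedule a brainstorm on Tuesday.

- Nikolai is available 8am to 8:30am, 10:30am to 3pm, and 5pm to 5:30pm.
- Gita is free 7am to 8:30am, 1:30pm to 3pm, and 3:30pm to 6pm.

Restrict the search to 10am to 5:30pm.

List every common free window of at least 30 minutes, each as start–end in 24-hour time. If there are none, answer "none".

Nikolai ∩ Gita: 08:00–08:30, 13:30–15:00, 17:00–17:30.
Restricted to 10:00–17:30: 13:30–15:00, 17:00–17:30.
Windows ≥ 30 min: 13:30–15:00, 17:00–17:30.

13:30–15:00, 17:00–17:30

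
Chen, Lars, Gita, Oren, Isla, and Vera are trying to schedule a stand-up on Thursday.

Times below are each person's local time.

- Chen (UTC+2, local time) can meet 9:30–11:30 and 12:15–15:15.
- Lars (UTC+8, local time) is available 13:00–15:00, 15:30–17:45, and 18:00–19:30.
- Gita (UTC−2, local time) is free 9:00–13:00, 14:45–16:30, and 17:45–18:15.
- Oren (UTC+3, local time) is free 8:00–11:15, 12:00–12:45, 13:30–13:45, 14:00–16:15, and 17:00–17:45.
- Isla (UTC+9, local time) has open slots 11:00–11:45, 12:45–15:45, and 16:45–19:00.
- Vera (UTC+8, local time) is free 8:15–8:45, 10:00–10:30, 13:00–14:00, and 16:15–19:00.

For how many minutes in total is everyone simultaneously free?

0 minutes

Chen → UTC: 07:30–09:30, 10:15–13:15.
Lars → UTC: 05:00–07:00, 07:30–09:45, 10:00–11:30.
Gita → UTC: 11:00–15:00, 16:45–18:30, 19:45–20:15.
Oren → UTC: 05:00–08:15, 09:00–09:45, 10:30–10:45, 11:00–13:15, 14:00–14:45.
Isla → UTC: 02:00–02:45, 03:45–06:45, 07:45–10:00.
Vera → UTC: 00:15–00:45, 02:00–02:30, 05:00–06:00, 08:15–11:00.
Chen ∩ Lars: 07:30–09:30, 10:15–11:30.
Chen ∩ Lars ∩ Gita: 11:00–11:30.
Chen ∩ Lars ∩ Gita ∩ Oren: 11:00–11:30.
Chen ∩ Lars ∩ Gita ∩ Oren ∩ Isla: (none).
Chen ∩ Lars ∩ Gita ∩ Oren ∩ Isla ∩ Vera: (none).
Total common minutes: 0.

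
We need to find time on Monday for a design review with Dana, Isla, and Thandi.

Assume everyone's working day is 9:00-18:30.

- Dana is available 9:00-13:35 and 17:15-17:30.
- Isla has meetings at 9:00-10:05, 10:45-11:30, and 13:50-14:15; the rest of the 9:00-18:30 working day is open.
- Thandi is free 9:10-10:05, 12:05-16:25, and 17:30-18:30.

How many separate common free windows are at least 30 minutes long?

Isla free within 09:00–18:30: 10:05–10:45, 11:30–13:50, 14:15–18:30.
Dana ∩ Isla: 10:05–10:45, 11:30–13:35, 17:15–17:30.
Dana ∩ Isla ∩ Thandi: 12:05–13:35.
Windows ≥ 30 min: 12:05–13:35.
That's 1 window.

1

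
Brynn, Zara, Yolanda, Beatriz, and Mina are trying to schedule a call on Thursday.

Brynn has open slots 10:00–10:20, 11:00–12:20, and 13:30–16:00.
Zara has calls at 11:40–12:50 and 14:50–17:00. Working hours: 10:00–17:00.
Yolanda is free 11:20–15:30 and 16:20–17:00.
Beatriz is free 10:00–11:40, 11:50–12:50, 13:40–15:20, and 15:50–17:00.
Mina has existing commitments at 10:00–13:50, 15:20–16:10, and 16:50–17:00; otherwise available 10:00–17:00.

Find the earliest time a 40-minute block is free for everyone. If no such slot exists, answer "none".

Zara free within 10:00–17:00: 10:00–11:40, 12:50–14:50.
Mina free within 10:00–17:00: 13:50–15:20, 16:10–16:50.
Brynn ∩ Zara: 10:00–10:20, 11:00–11:40, 13:30–14:50.
Brynn ∩ Zara ∩ Yolanda: 11:20–11:40, 13:30–14:50.
Brynn ∩ Zara ∩ Yolanda ∩ Beatriz: 11:20–11:40, 13:40–14:50.
Brynn ∩ Zara ∩ Yolanda ∩ Beatriz ∩ Mina: 13:50–14:50.
Windows ≥ 40 min: 13:50–14:50.
Earliest such window starts at 13:50.

13:50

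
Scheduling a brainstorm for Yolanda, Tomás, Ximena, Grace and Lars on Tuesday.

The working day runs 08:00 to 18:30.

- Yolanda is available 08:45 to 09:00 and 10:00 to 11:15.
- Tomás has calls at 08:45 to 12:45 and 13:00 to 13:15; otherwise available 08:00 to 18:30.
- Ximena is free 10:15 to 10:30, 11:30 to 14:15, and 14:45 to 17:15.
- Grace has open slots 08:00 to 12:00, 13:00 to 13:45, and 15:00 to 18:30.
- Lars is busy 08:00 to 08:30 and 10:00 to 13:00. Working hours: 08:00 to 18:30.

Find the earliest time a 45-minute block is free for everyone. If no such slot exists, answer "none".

none

Tomás free within 08:00–18:30: 08:00–08:45, 12:45–13:00, 13:15–18:30.
Lars free within 08:00–18:30: 08:30–10:00, 13:00–18:30.
Yolanda ∩ Tomás: (none).
Yolanda ∩ Tomás ∩ Ximena: (none).
Yolanda ∩ Tomás ∩ Ximena ∩ Grace: (none).
Yolanda ∩ Tomás ∩ Ximena ∩ Grace ∩ Lars: (none).
Windows ≥ 45 min: (none).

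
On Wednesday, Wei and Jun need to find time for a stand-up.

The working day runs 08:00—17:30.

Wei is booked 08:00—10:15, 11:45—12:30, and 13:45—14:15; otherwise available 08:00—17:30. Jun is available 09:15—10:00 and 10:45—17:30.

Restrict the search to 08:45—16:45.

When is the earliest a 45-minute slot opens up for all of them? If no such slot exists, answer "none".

10:45

Wei free within 08:00–17:30: 10:15–11:45, 12:30–13:45, 14:15–17:30.
Wei ∩ Jun: 10:45–11:45, 12:30–13:45, 14:15–17:30.
Restricted to 08:45–16:45: 10:45–11:45, 12:30–13:45, 14:15–16:45.
Windows ≥ 45 min: 10:45–11:45, 12:30–13:45, 14:15–16:45.
Earliest such window starts at 10:45.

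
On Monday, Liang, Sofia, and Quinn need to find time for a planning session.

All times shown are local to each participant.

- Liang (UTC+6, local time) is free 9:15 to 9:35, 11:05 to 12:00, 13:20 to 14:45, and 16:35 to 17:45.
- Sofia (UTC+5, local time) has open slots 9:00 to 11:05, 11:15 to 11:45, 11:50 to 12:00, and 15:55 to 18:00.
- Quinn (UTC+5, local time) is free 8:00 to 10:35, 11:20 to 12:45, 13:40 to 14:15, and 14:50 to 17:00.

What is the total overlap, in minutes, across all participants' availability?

80 minutes

Liang → UTC: 03:15–03:35, 05:05–06:00, 07:20–08:45, 10:35–11:45.
Sofia → UTC: 04:00–06:05, 06:15–06:45, 06:50–07:00, 10:55–13:00.
Quinn → UTC: 03:00–05:35, 06:20–07:45, 08:40–09:15, 09:50–12:00.
Liang ∩ Sofia: 05:05–06:00, 10:55–11:45.
Liang ∩ Sofia ∩ Quinn: 05:05–05:35, 10:55–11:45.
Total common minutes: 30 + 50 = 80.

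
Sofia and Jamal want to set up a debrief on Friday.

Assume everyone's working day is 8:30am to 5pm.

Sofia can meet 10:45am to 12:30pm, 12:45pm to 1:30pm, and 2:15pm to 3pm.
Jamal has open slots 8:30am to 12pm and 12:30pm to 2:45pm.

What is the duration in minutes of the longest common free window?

75 minutes

Sofia ∩ Jamal: 10:45–12:00, 12:45–13:30, 14:15–14:45.
Common window lengths: 75, 45, 30 min; longest is 75.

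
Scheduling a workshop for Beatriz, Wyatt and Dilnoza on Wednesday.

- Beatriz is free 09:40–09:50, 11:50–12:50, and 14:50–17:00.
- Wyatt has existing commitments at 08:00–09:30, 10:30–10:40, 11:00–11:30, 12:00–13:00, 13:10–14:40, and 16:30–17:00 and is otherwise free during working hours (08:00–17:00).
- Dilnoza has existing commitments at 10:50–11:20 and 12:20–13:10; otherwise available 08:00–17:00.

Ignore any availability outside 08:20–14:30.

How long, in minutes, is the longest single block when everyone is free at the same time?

Wyatt free within 08:00–17:00: 09:30–10:30, 10:40–11:00, 11:30–12:00, 13:00–13:10, 14:40–16:30.
Dilnoza free within 08:00–17:00: 08:00–10:50, 11:20–12:20, 13:10–17:00.
Beatriz ∩ Wyatt: 09:40–09:50, 11:50–12:00, 14:50–16:30.
Beatriz ∩ Wyatt ∩ Dilnoza: 09:40–09:50, 11:50–12:00, 14:50–16:30.
Restricted to 08:20–14:30: 09:40–09:50, 11:50–12:00.
Common window lengths: 10, 10 min; longest is 10.

10 minutes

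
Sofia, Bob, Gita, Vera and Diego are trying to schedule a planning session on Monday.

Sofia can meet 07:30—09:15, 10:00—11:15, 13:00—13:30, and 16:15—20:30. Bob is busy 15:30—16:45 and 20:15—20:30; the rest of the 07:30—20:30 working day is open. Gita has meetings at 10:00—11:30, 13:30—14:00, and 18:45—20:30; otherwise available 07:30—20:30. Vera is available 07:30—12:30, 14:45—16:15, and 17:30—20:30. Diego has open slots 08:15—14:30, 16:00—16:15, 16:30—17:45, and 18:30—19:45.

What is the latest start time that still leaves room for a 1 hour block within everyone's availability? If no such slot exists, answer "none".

Bob free within 07:30–20:30: 07:30–15:30, 16:45–20:15.
Gita free within 07:30–20:30: 07:30–10:00, 11:30–13:30, 14:00–18:45.
Sofia ∩ Bob: 07:30–09:15, 10:00–11:15, 13:00–13:30, 16:45–20:15.
Sofia ∩ Bob ∩ Gita: 07:30–09:15, 13:00–13:30, 16:45–18:45.
Sofia ∩ Bob ∩ Gita ∩ Vera: 07:30–09:15, 17:30–18:45.
Sofia ∩ Bob ∩ Gita ∩ Vera ∩ Diego: 08:15–09:15, 17:30–17:45, 18:30–18:45.
Windows ≥ 60 min: 08:15–09:15.
Latest start in the last window 08:15–09:15 is 09:15 − 60 min = 08:15.

08:15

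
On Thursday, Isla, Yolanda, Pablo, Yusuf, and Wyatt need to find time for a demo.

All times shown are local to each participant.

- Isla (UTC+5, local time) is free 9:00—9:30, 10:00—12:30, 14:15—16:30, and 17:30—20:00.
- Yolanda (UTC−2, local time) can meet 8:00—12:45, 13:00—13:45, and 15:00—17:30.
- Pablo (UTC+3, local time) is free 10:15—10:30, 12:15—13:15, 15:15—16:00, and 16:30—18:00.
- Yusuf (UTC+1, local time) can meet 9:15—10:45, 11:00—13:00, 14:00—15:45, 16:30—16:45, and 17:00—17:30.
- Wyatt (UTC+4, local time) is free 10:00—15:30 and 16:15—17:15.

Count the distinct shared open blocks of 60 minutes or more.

0

Isla → UTC: 04:00–04:30, 05:00–07:30, 09:15–11:30, 12:30–15:00.
Yolanda → UTC: 10:00–14:45, 15:00–15:45, 17:00–19:30.
Pablo → UTC: 07:15–07:30, 09:15–10:15, 12:15–13:00, 13:30–15:00.
Yusuf → UTC: 08:15–09:45, 10:00–12:00, 13:00–14:45, 15:30–15:45, 16:00–16:30.
Wyatt → UTC: 06:00–11:30, 12:15–13:15.
Isla ∩ Yolanda: 10:00–11:30, 12:30–14:45.
Isla ∩ Yolanda ∩ Pablo: 10:00–10:15, 12:30–13:00, 13:30–14:45.
Isla ∩ Yolanda ∩ Pablo ∩ Yusuf: 10:00–10:15, 13:30–14:45.
Isla ∩ Yolanda ∩ Pablo ∩ Yusuf ∩ Wyatt: 10:00–10:15.
Windows ≥ 60 min: (none).
That's 0 windows.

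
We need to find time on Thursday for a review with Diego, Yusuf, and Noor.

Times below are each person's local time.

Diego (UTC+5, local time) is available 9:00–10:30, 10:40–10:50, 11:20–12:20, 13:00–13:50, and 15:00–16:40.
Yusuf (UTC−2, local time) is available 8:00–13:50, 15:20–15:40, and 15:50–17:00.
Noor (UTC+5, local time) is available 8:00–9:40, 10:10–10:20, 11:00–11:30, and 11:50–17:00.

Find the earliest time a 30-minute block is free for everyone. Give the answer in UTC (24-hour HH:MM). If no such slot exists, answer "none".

10:00

Diego → UTC: 04:00–05:30, 05:40–05:50, 06:20–07:20, 08:00–08:50, 10:00–11:40.
Yusuf → UTC: 10:00–15:50, 17:20–17:40, 17:50–19:00.
Noor → UTC: 03:00–04:40, 05:10–05:20, 06:00–06:30, 06:50–12:00.
Diego ∩ Yusuf: 10:00–11:40.
Diego ∩ Yusuf ∩ Noor: 10:00–11:40.
Windows ≥ 30 min: 10:00–11:40.
Earliest such window starts at 10:00.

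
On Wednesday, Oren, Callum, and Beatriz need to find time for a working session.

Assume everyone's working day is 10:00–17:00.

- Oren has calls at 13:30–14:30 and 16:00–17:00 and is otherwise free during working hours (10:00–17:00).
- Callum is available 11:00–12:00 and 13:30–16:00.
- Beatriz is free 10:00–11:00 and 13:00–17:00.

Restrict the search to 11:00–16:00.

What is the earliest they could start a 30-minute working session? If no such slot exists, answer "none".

Oren free within 10:00–17:00: 10:00–13:30, 14:30–16:00.
Oren ∩ Callum: 11:00–12:00, 14:30–16:00.
Oren ∩ Callum ∩ Beatriz: 14:30–16:00.
Restricted to 11:00–16:00: 14:30–16:00.
Windows ≥ 30 min: 14:30–16:00.
Earliest such window starts at 14:30.

14:30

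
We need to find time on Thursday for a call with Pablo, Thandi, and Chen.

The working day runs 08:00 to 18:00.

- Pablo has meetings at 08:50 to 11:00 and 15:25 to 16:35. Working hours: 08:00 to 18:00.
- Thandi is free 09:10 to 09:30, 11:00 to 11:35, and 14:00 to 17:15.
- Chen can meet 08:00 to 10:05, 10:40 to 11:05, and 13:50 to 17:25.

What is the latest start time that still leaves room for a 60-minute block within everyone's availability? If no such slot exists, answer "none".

14:25

Pablo free within 08:00–18:00: 08:00–08:50, 11:00–15:25, 16:35–18:00.
Pablo ∩ Thandi: 11:00–11:35, 14:00–15:25, 16:35–17:15.
Pablo ∩ Thandi ∩ Chen: 11:00–11:05, 14:00–15:25, 16:35–17:15.
Windows ≥ 60 min: 14:00–15:25.
Latest start in the last window 14:00–15:25 is 15:25 − 60 min = 14:25.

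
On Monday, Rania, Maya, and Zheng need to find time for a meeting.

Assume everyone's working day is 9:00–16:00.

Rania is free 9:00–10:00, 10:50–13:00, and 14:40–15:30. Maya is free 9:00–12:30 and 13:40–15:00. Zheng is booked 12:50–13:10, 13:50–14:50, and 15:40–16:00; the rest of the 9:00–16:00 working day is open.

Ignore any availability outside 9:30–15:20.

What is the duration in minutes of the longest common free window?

Zheng free within 09:00–16:00: 09:00–12:50, 13:10–13:50, 14:50–15:40.
Rania ∩ Maya: 09:00–10:00, 10:50–12:30, 14:40–15:00.
Rania ∩ Maya ∩ Zheng: 09:00–10:00, 10:50–12:30, 14:50–15:00.
Restricted to 09:30–15:20: 09:30–10:00, 10:50–12:30, 14:50–15:00.
Common window lengths: 30, 100, 10 min; longest is 100.

100 minutes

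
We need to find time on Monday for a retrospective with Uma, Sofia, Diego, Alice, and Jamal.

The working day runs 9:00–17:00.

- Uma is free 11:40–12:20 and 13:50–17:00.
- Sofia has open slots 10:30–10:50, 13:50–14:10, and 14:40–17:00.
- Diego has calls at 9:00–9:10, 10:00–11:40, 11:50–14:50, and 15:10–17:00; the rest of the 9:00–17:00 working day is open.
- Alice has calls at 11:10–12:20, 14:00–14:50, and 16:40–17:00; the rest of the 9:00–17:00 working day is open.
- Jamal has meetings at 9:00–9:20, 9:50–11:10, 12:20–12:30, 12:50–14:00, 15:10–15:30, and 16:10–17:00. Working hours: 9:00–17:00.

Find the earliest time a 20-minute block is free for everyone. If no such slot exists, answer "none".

Diego free within 09:00–17:00: 09:10–10:00, 11:40–11:50, 14:50–15:10.
Alice free within 09:00–17:00: 09:00–11:10, 12:20–14:00, 14:50–16:40.
Jamal free within 09:00–17:00: 09:20–09:50, 11:10–12:20, 12:30–12:50, 14:00–15:10, 15:30–16:10.
Uma ∩ Sofia: 13:50–14:10, 14:40–17:00.
Uma ∩ Sofia ∩ Diego: 14:50–15:10.
Uma ∩ Sofia ∩ Diego ∩ Alice: 14:50–15:10.
Uma ∩ Sofia ∩ Diego ∩ Alice ∩ Jamal: 14:50–15:10.
Windows ≥ 20 min: 14:50–15:10.
Earliest such window starts at 14:50.

14:50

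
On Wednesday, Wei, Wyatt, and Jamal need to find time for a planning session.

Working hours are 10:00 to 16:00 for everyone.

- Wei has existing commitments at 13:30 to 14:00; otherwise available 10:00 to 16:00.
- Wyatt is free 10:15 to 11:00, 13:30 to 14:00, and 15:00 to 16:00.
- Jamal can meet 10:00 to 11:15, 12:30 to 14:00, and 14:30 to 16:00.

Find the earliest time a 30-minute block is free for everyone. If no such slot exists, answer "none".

Wei free within 10:00–16:00: 10:00–13:30, 14:00–16:00.
Wei ∩ Wyatt: 10:15–11:00, 15:00–16:00.
Wei ∩ Wyatt ∩ Jamal: 10:15–11:00, 15:00–16:00.
Windows ≥ 30 min: 10:15–11:00, 15:00–16:00.
Earliest such window starts at 10:15.

10:15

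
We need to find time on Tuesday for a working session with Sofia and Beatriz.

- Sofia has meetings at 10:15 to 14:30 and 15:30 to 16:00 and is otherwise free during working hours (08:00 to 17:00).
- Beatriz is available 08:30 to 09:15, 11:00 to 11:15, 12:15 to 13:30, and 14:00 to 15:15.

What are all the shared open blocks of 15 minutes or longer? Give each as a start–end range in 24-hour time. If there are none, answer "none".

Sofia free within 08:00–17:00: 08:00–10:15, 14:30–15:30, 16:00–17:00.
Sofia ∩ Beatriz: 08:30–09:15, 14:30–15:15.
Windows ≥ 15 min: 08:30–09:15, 14:30–15:15.

08:30–09:15, 14:30–15:15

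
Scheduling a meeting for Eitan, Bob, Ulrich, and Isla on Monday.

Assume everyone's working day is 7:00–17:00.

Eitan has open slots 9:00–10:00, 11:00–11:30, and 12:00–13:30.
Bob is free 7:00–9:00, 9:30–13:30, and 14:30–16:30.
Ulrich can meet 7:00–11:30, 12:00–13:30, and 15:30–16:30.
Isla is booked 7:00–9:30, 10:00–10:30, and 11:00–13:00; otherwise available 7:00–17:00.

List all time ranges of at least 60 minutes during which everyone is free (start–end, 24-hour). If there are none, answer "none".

Isla free within 07:00–17:00: 09:30–10:00, 10:30–11:00, 13:00–17:00.
Eitan ∩ Bob: 09:30–10:00, 11:00–11:30, 12:00–13:30.
Eitan ∩ Bob ∩ Ulrich: 09:30–10:00, 11:00–11:30, 12:00–13:30.
Eitan ∩ Bob ∩ Ulrich ∩ Isla: 09:30–10:00, 13:00–13:30.
Windows ≥ 60 min: (none).

none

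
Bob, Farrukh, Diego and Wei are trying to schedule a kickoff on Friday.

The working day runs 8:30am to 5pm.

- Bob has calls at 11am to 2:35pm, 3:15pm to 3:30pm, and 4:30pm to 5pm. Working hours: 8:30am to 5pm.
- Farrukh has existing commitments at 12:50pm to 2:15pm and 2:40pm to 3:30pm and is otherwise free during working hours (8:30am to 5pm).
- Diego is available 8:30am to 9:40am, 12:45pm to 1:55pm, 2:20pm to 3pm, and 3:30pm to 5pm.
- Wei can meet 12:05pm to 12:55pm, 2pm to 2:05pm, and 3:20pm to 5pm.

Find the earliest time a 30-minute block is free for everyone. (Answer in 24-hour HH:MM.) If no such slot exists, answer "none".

15:30

Bob free within 08:30–17:00: 08:30–11:00, 14:35–15:15, 15:30–16:30.
Farrukh free within 08:30–17:00: 08:30–12:50, 14:15–14:40, 15:30–17:00.
Bob ∩ Farrukh: 08:30–11:00, 14:35–14:40, 15:30–16:30.
Bob ∩ Farrukh ∩ Diego: 08:30–09:40, 14:35–14:40, 15:30–16:30.
Bob ∩ Farrukh ∩ Diego ∩ Wei: 15:30–16:30.
Windows ≥ 30 min: 15:30–16:30.
Earliest such window starts at 15:30.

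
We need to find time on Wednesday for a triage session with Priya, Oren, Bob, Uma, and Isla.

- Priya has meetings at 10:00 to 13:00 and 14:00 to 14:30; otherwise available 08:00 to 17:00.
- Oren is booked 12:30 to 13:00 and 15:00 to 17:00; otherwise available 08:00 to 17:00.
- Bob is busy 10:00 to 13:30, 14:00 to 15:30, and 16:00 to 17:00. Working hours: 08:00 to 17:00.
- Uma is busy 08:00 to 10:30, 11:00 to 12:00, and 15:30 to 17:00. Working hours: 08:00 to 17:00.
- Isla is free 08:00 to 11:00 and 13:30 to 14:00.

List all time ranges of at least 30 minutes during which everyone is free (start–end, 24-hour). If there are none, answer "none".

Priya free within 08:00–17:00: 08:00–10:00, 13:00–14:00, 14:30–17:00.
Oren free within 08:00–17:00: 08:00–12:30, 13:00–15:00.
Bob free within 08:00–17:00: 08:00–10:00, 13:30–14:00, 15:30–16:00.
Uma free within 08:00–17:00: 10:30–11:00, 12:00–15:30.
Priya ∩ Oren: 08:00–10:00, 13:00–14:00, 14:30–15:00.
Priya ∩ Oren ∩ Bob: 08:00–10:00, 13:30–14:00.
Priya ∩ Oren ∩ Bob ∩ Uma: 13:30–14:00.
Priya ∩ Oren ∩ Bob ∩ Uma ∩ Isla: 13:30–14:00.
Windows ≥ 30 min: 13:30–14:00.

13:30–14:00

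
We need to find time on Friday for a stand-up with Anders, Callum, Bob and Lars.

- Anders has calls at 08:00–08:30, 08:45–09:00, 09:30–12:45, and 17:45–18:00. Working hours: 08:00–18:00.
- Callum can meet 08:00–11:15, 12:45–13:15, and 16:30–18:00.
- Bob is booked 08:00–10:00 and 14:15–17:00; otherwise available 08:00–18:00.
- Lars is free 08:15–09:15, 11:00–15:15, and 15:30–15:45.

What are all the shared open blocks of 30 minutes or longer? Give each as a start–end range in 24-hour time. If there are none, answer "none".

Anders free within 08:00–18:00: 08:30–08:45, 09:00–09:30, 12:45–17:45.
Bob free within 08:00–18:00: 10:00–14:15, 17:00–18:00.
Anders ∩ Callum: 08:30–08:45, 09:00–09:30, 12:45–13:15, 16:30–17:45.
Anders ∩ Callum ∩ Bob: 12:45–13:15, 17:00–17:45.
Anders ∩ Callum ∩ Bob ∩ Lars: 12:45–13:15.
Windows ≥ 30 min: 12:45–13:15.

12:45–13:15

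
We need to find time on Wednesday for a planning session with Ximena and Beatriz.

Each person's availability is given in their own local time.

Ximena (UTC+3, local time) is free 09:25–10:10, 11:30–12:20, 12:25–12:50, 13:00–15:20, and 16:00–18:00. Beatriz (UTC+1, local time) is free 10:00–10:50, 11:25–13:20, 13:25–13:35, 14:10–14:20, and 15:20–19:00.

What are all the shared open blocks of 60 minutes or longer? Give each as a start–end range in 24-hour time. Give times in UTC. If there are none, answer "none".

Ximena → UTC: 06:25–07:10, 08:30–09:20, 09:25–09:50, 10:00–12:20, 13:00–15:00.
Beatriz → UTC: 09:00–09:50, 10:25–12:20, 12:25–12:35, 13:10–13:20, 14:20–18:00.
Ximena ∩ Beatriz: 09:00–09:20, 09:25–09:50, 10:25–12:20, 13:10–13:20, 14:20–15:00.
Windows ≥ 60 min: 10:25–12:20.

10:25–12:20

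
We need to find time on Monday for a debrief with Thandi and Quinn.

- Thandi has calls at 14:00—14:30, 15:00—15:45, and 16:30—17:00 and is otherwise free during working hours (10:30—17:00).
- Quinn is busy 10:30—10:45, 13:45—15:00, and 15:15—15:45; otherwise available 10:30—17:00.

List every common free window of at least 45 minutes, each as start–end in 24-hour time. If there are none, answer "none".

Thandi free within 10:30–17:00: 10:30–14:00, 14:30–15:00, 15:45–16:30.
Quinn free within 10:30–17:00: 10:45–13:45, 15:00–15:15, 15:45–17:00.
Thandi ∩ Quinn: 10:45–13:45, 15:45–16:30.
Windows ≥ 45 min: 10:45–13:45, 15:45–16:30.

10:45–13:45, 15:45–16:30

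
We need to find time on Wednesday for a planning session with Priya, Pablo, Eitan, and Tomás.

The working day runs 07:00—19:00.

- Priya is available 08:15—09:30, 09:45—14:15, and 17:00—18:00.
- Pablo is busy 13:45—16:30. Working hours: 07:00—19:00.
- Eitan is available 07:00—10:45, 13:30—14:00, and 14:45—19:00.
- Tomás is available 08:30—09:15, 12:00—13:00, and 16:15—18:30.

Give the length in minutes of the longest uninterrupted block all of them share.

Pablo free within 07:00–19:00: 07:00–13:45, 16:30–19:00.
Priya ∩ Pablo: 08:15–09:30, 09:45–13:45, 17:00–18:00.
Priya ∩ Pablo ∩ Eitan: 08:15–09:30, 09:45–10:45, 13:30–13:45, 17:00–18:00.
Priya ∩ Pablo ∩ Eitan ∩ Tomás: 08:30–09:15, 17:00–18:00.
Common window lengths: 45, 60 min; longest is 60.

60 minutes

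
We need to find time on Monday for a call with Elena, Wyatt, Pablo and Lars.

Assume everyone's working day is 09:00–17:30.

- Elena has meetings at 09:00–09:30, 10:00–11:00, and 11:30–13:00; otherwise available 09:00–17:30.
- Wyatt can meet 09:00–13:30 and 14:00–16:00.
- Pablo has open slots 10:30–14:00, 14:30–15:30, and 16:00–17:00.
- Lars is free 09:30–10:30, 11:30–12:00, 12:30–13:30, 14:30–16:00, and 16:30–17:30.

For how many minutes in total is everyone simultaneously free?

Elena free within 09:00–17:30: 09:30–10:00, 11:00–11:30, 13:00–17:30.
Elena ∩ Wyatt: 09:30–10:00, 11:00–11:30, 13:00–13:30, 14:00–16:00.
Elena ∩ Wyatt ∩ Pablo: 11:00–11:30, 13:00–13:30, 14:30–15:30.
Elena ∩ Wyatt ∩ Pablo ∩ Lars: 13:00–13:30, 14:30–15:30.
Total common minutes: 30 + 60 = 90.

90 minutes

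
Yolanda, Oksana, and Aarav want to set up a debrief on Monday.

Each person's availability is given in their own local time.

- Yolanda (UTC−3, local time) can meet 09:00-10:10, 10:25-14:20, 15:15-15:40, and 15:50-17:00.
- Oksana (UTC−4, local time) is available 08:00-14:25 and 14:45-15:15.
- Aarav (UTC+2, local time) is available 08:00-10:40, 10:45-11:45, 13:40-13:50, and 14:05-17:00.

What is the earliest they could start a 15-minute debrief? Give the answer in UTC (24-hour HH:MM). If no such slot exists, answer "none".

Yolanda → UTC: 12:00–13:10, 13:25–17:20, 18:15–18:40, 18:50–20:00.
Oksana → UTC: 12:00–18:25, 18:45–19:15.
Aarav → UTC: 06:00–08:40, 08:45–09:45, 11:40–11:50, 12:05–15:00.
Yolanda ∩ Oksana: 12:00–13:10, 13:25–17:20, 18:15–18:25, 18:50–19:15.
Yolanda ∩ Oksana ∩ Aarav: 12:05–13:10, 13:25–15:00.
Windows ≥ 15 min: 12:05–13:10, 13:25–15:00.
Earliest such window starts at 12:05.

12:05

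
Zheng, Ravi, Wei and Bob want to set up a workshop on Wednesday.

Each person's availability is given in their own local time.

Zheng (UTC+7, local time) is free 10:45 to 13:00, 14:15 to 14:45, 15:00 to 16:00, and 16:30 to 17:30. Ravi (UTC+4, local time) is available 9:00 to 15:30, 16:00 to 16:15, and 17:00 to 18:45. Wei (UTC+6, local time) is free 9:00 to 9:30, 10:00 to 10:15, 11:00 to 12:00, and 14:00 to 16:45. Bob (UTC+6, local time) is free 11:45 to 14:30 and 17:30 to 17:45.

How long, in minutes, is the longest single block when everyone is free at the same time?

30 minutes

Zheng → UTC: 03:45–06:00, 07:15–07:45, 08:00–09:00, 09:30–10:30.
Ravi → UTC: 05:00–11:30, 12:00–12:15, 13:00–14:45.
Wei → UTC: 03:00–03:30, 04:00–04:15, 05:00–06:00, 08:00–10:45.
Bob → UTC: 05:45–08:30, 11:30–11:45.
Zheng ∩ Ravi: 05:00–06:00, 07:15–07:45, 08:00–09:00, 09:30–10:30.
Zheng ∩ Ravi ∩ Wei: 05:00–06:00, 08:00–09:00, 09:30–10:30.
Zheng ∩ Ravi ∩ Wei ∩ Bob: 05:45–06:00, 08:00–08:30.
Common window lengths: 15, 30 min; longest is 30.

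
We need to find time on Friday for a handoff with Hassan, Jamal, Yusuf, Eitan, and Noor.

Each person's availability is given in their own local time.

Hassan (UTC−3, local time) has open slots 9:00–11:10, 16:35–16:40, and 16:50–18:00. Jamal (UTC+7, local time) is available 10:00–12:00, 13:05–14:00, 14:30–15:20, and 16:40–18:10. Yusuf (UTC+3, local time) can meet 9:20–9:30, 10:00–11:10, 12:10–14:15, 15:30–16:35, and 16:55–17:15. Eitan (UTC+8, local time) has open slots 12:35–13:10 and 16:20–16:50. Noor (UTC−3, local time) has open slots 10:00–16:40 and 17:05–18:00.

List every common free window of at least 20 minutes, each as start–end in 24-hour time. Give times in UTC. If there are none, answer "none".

none

Hassan → UTC: 12:00–14:10, 19:35–19:40, 19:50–21:00.
Jamal → UTC: 03:00–05:00, 06:05–07:00, 07:30–08:20, 09:40–11:10.
Yusuf → UTC: 06:20–06:30, 07:00–08:10, 09:10–11:15, 12:30–13:35, 13:55–14:15.
Eitan → UTC: 04:35–05:10, 08:20–08:50.
Noor → UTC: 13:00–19:40, 20:05–21:00.
Hassan ∩ Jamal: (none).
Hassan ∩ Jamal ∩ Yusuf: (none).
Hassan ∩ Jamal ∩ Yusuf ∩ Eitan: (none).
Hassan ∩ Jamal ∩ Yusuf ∩ Eitan ∩ Noor: (none).
Windows ≥ 20 min: (none).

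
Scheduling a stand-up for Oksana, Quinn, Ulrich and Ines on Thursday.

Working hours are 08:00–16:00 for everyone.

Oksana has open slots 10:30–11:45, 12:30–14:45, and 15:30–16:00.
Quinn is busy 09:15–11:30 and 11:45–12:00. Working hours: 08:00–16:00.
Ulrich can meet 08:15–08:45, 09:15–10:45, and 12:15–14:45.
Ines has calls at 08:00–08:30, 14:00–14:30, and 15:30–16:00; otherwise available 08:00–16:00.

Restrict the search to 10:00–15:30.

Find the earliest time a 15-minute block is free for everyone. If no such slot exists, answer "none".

12:30

Quinn free within 08:00–16:00: 08:00–09:15, 11:30–11:45, 12:00–16:00.
Ines free within 08:00–16:00: 08:30–14:00, 14:30–15:30.
Oksana ∩ Quinn: 11:30–11:45, 12:30–14:45, 15:30–16:00.
Oksana ∩ Quinn ∩ Ulrich: 12:30–14:45.
Oksana ∩ Quinn ∩ Ulrich ∩ Ines: 12:30–14:00, 14:30–14:45.
Restricted to 10:00–15:30: 12:30–14:00, 14:30–14:45.
Windows ≥ 15 min: 12:30–14:00, 14:30–14:45.
Earliest such window starts at 12:30.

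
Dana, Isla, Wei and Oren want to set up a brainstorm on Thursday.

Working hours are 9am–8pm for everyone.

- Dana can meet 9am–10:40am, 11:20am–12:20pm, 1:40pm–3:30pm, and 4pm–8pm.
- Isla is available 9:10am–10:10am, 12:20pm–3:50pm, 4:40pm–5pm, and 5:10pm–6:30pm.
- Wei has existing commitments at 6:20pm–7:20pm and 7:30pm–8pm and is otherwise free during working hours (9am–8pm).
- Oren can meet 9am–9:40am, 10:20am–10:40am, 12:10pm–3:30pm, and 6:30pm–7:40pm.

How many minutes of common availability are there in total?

Wei free within 09:00–20:00: 09:00–18:20, 19:20–19:30.
Dana ∩ Isla: 09:10–10:10, 13:40–15:30, 16:40–17:00, 17:10–18:30.
Dana ∩ Isla ∩ Wei: 09:10–10:10, 13:40–15:30, 16:40–17:00, 17:10–18:20.
Dana ∩ Isla ∩ Wei ∩ Oren: 09:10–09:40, 13:40–15:30.
Total common minutes: 30 + 110 = 140.

140 minutes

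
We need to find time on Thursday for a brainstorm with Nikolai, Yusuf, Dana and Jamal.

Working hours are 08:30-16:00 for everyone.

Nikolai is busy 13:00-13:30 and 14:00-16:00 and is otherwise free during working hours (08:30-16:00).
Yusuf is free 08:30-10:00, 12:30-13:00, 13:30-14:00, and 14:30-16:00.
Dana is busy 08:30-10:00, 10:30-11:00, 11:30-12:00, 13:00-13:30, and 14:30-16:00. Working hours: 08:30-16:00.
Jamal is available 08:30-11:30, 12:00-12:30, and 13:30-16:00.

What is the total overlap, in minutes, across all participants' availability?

30 minutes

Nikolai free within 08:30–16:00: 08:30–13:00, 13:30–14:00.
Dana free within 08:30–16:00: 10:00–10:30, 11:00–11:30, 12:00–13:00, 13:30–14:30.
Nikolai ∩ Yusuf: 08:30–10:00, 12:30–13:00, 13:30–14:00.
Nikolai ∩ Yusuf ∩ Dana: 12:30–13:00, 13:30–14:00.
Nikolai ∩ Yusuf ∩ Dana ∩ Jamal: 13:30–14:00.
Total common minutes: 30.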